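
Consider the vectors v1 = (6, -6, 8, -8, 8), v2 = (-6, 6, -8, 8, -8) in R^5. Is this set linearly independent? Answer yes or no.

Form the matrix with these vectors as rows and row reduce.
R2 ← R2 + R1: [0, 0, 0, 0, 0]
1 nonzero row, so the 2 vectors span a space of dimension 1.
Since 1 < 2, the vectors are linearly dependent.

no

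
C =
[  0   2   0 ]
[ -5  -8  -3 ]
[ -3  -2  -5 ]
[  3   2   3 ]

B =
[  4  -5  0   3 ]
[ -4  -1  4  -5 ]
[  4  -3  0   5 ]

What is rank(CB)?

3

First compute CB:
[[ -8,  -2,   8, -10],
 [  0,  42, -32,  10],
 [-24,  32,  -8, -24],
 [ 16, -26,   8,  14]]
Now row reduce the product.
R3 ← R3 − (3)·R1: [0, 38, -32, 6]
R4 ← R4 + (2)·R1: [0, -30, 24, -6]
R3 ← R3 − (19/21)·R2: [0, 0, -64/21, -64/21]
R4 ← R4 + (5/7)·R2: [0, 0, 8/7, 8/7]
R4 ← R4 + (3/8)·R3: [0, 0, 0, 0]
3 nonzero rows, so rank(CB) = 3.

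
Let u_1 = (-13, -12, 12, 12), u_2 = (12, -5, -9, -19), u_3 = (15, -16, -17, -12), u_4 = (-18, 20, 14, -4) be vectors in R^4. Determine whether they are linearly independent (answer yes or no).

yes

Form the matrix with these vectors as rows and row reduce.
R2 ← R2 + (12/13)·R1: [0, -209/13, 27/13, -103/13]
R3 ← R3 + (15/13)·R1: [0, -388/13, -41/13, 24/13]
R4 ← R4 − (18/13)·R1: [0, 476/13, -34/13, -268/13]
R3 ← R3 − (388/209)·R2: [0, 0, -1465/209, 3460/209]
R4 ← R4 + (476/209)·R2: [0, 0, 442/209, -8080/209]
R4 ← R4 + (442/1465)·R3: [0, 0, 0, -9864/293]
4 nonzero rows, so the 4 vectors span a space of dimension 4.
Since 4 = 4, the vectors are linearly independent.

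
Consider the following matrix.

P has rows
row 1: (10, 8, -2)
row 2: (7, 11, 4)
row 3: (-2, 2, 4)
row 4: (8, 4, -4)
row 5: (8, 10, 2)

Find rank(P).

Row reduce to echelon form.
R2 ← R2 − (7/10)·R1: [0, 27/5, 27/5]
R3 ← R3 + (1/5)·R1: [0, 18/5, 18/5]
R4 ← R4 − (4/5)·R1: [0, -12/5, -12/5]
R5 ← R5 − (4/5)·R1: [0, 18/5, 18/5]
R3 ← R3 − (2/3)·R2: [0, 0, 0]
R4 ← R4 + (4/9)·R2: [0, 0, 0]
R5 ← R5 − (2/3)·R2: [0, 0, 0]
Echelon form has 2 nonzero rows, so rank(P) = 2.

2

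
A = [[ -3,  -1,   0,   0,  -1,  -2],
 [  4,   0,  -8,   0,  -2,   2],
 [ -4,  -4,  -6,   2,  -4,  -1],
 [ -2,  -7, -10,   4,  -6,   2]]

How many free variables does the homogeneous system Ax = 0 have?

2

Row reduce to echelon form.
R2 ← R2 + (4/3)·R1: [0, -4/3, -8, 0, -10/3, -2/3]
R3 ← R3 − (4/3)·R1: [0, -8/3, -6, 2, -8/3, 5/3]
R4 ← R4 − (2/3)·R1: [0, -19/3, -10, 4, -16/3, 10/3]
R3 ← R3 − (2)·R2: [0, 0, 10, 2, 4, 3]
R4 ← R4 − (19/4)·R2: [0, 0, 28, 4, 21/2, 13/2]
R4 ← R4 − (14/5)·R3: [0, 0, 0, -8/5, -7/10, -19/10]
4 nonzero rows, so rank(A) = 4.
A has 6 columns; by rank–nullity, nullity = 6 − 4 = 2.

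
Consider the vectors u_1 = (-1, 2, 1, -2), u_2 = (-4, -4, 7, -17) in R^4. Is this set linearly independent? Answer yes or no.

yes

Form the matrix with these vectors as rows and row reduce.
R2 ← R2 − (4)·R1: [0, -12, 3, -9]
2 nonzero rows, so the 2 vectors span a space of dimension 2.
Since 2 = 2, the vectors are linearly independent.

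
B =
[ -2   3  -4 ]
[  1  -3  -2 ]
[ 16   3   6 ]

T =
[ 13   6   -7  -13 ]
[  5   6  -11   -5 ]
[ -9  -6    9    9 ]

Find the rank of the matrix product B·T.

2

First compute BT:
[[ 25,  30, -55, -25],
 [ 16,   0,   8, -16],
 [169,  78, -91, -169]]
Now row reduce the product.
R2 ← R2 − (16/25)·R1: [0, -96/5, 216/5, 0]
R3 ← R3 − (169/25)·R1: [0, -624/5, 1404/5, 0]
R3 ← R3 − (13/2)·R2: [0, 0, 0, 0]
2 nonzero rows, so rank(BT) = 2.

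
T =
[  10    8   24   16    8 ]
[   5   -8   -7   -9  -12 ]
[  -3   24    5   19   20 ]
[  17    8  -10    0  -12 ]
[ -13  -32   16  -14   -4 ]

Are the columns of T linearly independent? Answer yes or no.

Row reduce T to echelon form.
R2 ← R2 − (1/2)·R1: [0, -12, -19, -17, -16]
R3 ← R3 + (3/10)·R1: [0, 132/5, 61/5, 119/5, 112/5]
R4 ← R4 − (17/10)·R1: [0, -28/5, -254/5, -136/5, -128/5]
R5 ← R5 + (13/10)·R1: [0, -108/5, 236/5, 34/5, 32/5]
R3 ← R3 + (11/5)·R2: [0, 0, -148/5, -68/5, -64/5]
R4 ← R4 − (7/15)·R2: [0, 0, -629/15, -289/15, -272/15]
R5 ← R5 − (9/5)·R2: [0, 0, 407/5, 187/5, 176/5]
R4 ← R4 − (17/12)·R3: [0, 0, 0, 0, 0]
R5 ← R5 + (11/4)·R3: [0, 0, 0, 0, 0]
3 pivots among 5 columns.
Only 3 < 5 pivot columns, so the columns are linearly dependent.

no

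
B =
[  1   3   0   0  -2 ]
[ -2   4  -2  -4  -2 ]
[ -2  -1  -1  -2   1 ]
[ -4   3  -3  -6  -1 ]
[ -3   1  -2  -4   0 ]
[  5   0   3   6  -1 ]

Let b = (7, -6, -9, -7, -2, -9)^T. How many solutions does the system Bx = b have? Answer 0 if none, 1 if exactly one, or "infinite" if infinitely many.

Row reduce the augmented matrix [B | b].
R2 ← R2 + (2)·R1: [0, 10, -2, -4, -6, 8]
R3 ← R3 + (2)·R1: [0, 5, -1, -2, -3, 5]
R4 ← R4 + (4)·R1: [0, 15, -3, -6, -9, 21]
R5 ← R5 + (3)·R1: [0, 10, -2, -4, -6, 19]
R6 ← R6 − (5)·R1: [0, -15, 3, 6, 9, -44]
R3 ← R3 − (1/2)·R2: [0, 0, 0, 0, 0, 1]
R4 ← R4 − (3/2)·R2: [0, 0, 0, 0, 0, 9]
R5 ← R5 − R2: [0, 0, 0, 0, 0, 11]
R6 ← R6 + (3/2)·R2: [0, 0, 0, 0, 0, -32]
R4 ← R4 − (9)·R3: [0, 0, 0, 0, 0, 0]
R5 ← R5 − (11)·R3: [0, 0, 0, 0, 0, 0]
R6 ← R6 + (32)·R3: [0, 0, 0, 0, 0, 0]
The echelon form has 3 nonzero rows; the last pivot sits in the augmented column, so rank(B) = 2 but rank([B|b]) = 3.
Since the ranks differ, the system is inconsistent.
It has no solutions.

0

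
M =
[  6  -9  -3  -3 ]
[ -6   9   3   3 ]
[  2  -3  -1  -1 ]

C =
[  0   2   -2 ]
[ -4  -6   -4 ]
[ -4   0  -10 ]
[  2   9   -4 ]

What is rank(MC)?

First compute MC:
[[ 42,  39,  66],
 [-42, -39, -66],
 [ 14,  13,  22]]
Now row reduce the product.
R2 ← R2 + R1: [0, 0, 0]
R3 ← R3 − (1/3)·R1: [0, 0, 0]
1 nonzero row, so rank(MC) = 1.

1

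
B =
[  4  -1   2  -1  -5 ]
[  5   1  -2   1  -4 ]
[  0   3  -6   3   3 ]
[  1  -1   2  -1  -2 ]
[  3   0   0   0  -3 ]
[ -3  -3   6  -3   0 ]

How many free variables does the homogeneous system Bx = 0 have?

3

Row reduce to echelon form.
R2 ← R2 − (5/4)·R1: [0, 9/4, -9/2, 9/4, 9/4]
R4 ← R4 − (1/4)·R1: [0, -3/4, 3/2, -3/4, -3/4]
R5 ← R5 − (3/4)·R1: [0, 3/4, -3/2, 3/4, 3/4]
R6 ← R6 + (3/4)·R1: [0, -15/4, 15/2, -15/4, -15/4]
R3 ← R3 − (4/3)·R2: [0, 0, 0, 0, 0]
R4 ← R4 + (1/3)·R2: [0, 0, 0, 0, 0]
R5 ← R5 − (1/3)·R2: [0, 0, 0, 0, 0]
R6 ← R6 + (5/3)·R2: [0, 0, 0, 0, 0]
2 nonzero rows, so rank(B) = 2.
B has 5 columns; by rank–nullity, nullity = 5 − 2 = 3.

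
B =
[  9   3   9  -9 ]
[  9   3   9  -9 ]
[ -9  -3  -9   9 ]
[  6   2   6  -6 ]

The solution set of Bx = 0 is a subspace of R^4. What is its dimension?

Row reduce to echelon form.
R2 ← R2 − R1: [0, 0, 0, 0]
R3 ← R3 + R1: [0, 0, 0, 0]
R4 ← R4 − (2/3)·R1: [0, 0, 0, 0]
1 nonzero row, so rank(B) = 1.
B has 4 columns; by rank–nullity, nullity = 4 − 1 = 3.

3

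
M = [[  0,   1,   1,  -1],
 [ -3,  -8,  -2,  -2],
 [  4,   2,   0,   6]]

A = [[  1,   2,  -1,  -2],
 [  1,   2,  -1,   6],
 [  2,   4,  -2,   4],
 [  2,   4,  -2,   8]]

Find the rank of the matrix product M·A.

2

First compute MA:
[[  1,   2,  -1,   2],
 [-19, -38,  19, -66],
 [ 18,  36, -18,  52]]
Now row reduce the product.
R2 ← R2 + (19)·R1: [0, 0, 0, -28]
R3 ← R3 − (18)·R1: [0, 0, 0, 16]
R3 ← R3 + (4/7)·R2: [0, 0, 0, 0]
2 nonzero rows, so rank(MA) = 2.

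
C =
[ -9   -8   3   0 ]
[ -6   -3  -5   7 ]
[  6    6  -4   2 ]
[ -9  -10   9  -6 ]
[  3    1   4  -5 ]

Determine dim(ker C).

2

Row reduce to echelon form.
R2 ← R2 − (2/3)·R1: [0, 7/3, -7, 7]
R3 ← R3 + (2/3)·R1: [0, 2/3, -2, 2]
R4 ← R4 − R1: [0, -2, 6, -6]
R5 ← R5 + (1/3)·R1: [0, -5/3, 5, -5]
R3 ← R3 − (2/7)·R2: [0, 0, 0, 0]
R4 ← R4 + (6/7)·R2: [0, 0, 0, 0]
R5 ← R5 + (5/7)·R2: [0, 0, 0, 0]
2 nonzero rows, so rank(C) = 2.
C has 4 columns; by rank–nullity, nullity = 4 − 2 = 2.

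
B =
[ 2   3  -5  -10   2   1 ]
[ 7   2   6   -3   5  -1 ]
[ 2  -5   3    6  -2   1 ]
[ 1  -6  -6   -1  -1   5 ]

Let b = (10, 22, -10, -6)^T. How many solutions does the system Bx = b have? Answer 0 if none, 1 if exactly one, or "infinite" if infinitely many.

Row reduce the augmented matrix [B | b].
R2 ← R2 − (7/2)·R1: [0, -17/2, 47/2, 32, -2, -9/2, -13]
R3 ← R3 − R1: [0, -8, 8, 16, -4, 0, -20]
R4 ← R4 − (1/2)·R1: [0, -15/2, -7/2, 4, -2, 9/2, -11]
R3 ← R3 − (16/17)·R2: [0, 0, -240/17, -240/17, -36/17, 72/17, -132/17]
R4 ← R4 − (15/17)·R2: [0, 0, -412/17, -412/17, -4/17, 144/17, 8/17]
R4 ← R4 − (103/60)·R3: [0, 0, 0, 0, 17/5, 6/5, 69/5]
The echelon form has 4 nonzero rows, and every pivot lies in the first 6 columns, so rank(B) = rank([B|b]) = 4.
The system is consistent.
rank = 4 < 6 unknowns, so there are infinitely many solutions.

infinite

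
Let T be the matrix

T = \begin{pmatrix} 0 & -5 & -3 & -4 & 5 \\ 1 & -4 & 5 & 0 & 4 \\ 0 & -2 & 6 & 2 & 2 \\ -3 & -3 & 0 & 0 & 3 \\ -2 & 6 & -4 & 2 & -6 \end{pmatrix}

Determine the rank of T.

Row reduce to echelon form.
Swap R1 ↔ R2
R4 ← R4 + (3)·R1: [0, -15, 15, 0, 15]
R5 ← R5 + (2)·R1: [0, -2, 6, 2, 2]
R3 ← R3 − (2/5)·R2: [0, 0, 36/5, 18/5, 0]
R4 ← R4 − (3)·R2: [0, 0, 24, 12, 0]
R5 ← R5 − (2/5)·R2: [0, 0, 36/5, 18/5, 0]
R4 ← R4 − (10/3)·R3: [0, 0, 0, 0, 0]
R5 ← R5 − R3: [0, 0, 0, 0, 0]
Echelon form has 3 nonzero rows, so rank(T) = 3.

3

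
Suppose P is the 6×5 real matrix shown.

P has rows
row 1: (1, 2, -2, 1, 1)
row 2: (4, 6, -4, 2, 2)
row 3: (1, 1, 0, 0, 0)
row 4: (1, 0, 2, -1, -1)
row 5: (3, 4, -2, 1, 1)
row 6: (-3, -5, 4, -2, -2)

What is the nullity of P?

3

Row reduce to echelon form.
R2 ← R2 − (4)·R1: [0, -2, 4, -2, -2]
R3 ← R3 − R1: [0, -1, 2, -1, -1]
R4 ← R4 − R1: [0, -2, 4, -2, -2]
R5 ← R5 − (3)·R1: [0, -2, 4, -2, -2]
R6 ← R6 + (3)·R1: [0, 1, -2, 1, 1]
R3 ← R3 − (1/2)·R2: [0, 0, 0, 0, 0]
R4 ← R4 − R2: [0, 0, 0, 0, 0]
R5 ← R5 − R2: [0, 0, 0, 0, 0]
R6 ← R6 + (1/2)·R2: [0, 0, 0, 0, 0]
2 nonzero rows, so rank(P) = 2.
P has 5 columns; by rank–nullity, nullity = 5 − 2 = 3.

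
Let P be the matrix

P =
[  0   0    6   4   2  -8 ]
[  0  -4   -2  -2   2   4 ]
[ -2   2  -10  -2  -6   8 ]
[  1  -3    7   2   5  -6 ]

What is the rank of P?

3

Row reduce to echelon form.
Swap R1 ↔ R3
R4 ← R4 + (1/2)·R1: [0, -2, 2, 1, 2, -2]
R4 ← R4 − (1/2)·R2: [0, 0, 3, 2, 1, -4]
R4 ← R4 − (1/2)·R3: [0, 0, 0, 0, 0, 0]
Echelon form has 3 nonzero rows, so rank(P) = 3.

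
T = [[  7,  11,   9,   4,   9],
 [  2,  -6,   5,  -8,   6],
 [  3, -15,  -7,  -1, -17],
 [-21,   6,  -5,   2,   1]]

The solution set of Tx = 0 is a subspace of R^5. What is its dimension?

Row reduce to echelon form.
R2 ← R2 − (2/7)·R1: [0, -64/7, 17/7, -64/7, 24/7]
R3 ← R3 − (3/7)·R1: [0, -138/7, -76/7, -19/7, -146/7]
R4 ← R4 + (3)·R1: [0, 39, 22, 14, 28]
R3 ← R3 − (69/32)·R2: [0, 0, -515/32, 17, -113/4]
R4 ← R4 + (273/64)·R2: [0, 0, 2071/64, -25, 341/8]
R4 ← R4 + (2071/1030)·R3: [0, 0, 0, 9457/1030, -7301/515]
4 nonzero rows, so rank(T) = 4.
T has 5 columns; by rank–nullity, nullity = 5 − 4 = 1.

1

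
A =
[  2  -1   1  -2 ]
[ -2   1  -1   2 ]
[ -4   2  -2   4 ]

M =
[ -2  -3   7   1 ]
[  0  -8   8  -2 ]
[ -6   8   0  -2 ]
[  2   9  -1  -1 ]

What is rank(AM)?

First compute AM:
[[-14,  -8,   8,   4],
 [ 14,   8,  -8,  -4],
 [ 28,  16, -16,  -8]]
Now row reduce the product.
R2 ← R2 + R1: [0, 0, 0, 0]
R3 ← R3 + (2)·R1: [0, 0, 0, 0]
1 nonzero row, so rank(AM) = 1.

1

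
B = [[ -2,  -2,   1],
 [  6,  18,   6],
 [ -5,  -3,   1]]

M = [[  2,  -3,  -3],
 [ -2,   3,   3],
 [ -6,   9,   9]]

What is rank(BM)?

First compute BM:
[[ -6,   9,   9],
 [-60,  90,  90],
 [-10,  15,  15]]
Now row reduce the product.
R2 ← R2 − (10)·R1: [0, 0, 0]
R3 ← R3 − (5/3)·R1: [0, 0, 0]
1 nonzero row, so rank(BM) = 1.

1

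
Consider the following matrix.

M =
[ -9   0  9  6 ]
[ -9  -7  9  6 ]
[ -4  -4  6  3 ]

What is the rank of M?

Row reduce to echelon form.
R2 ← R2 − R1: [0, -7, 0, 0]
R3 ← R3 − (4/9)·R1: [0, -4, 2, 1/3]
R3 ← R3 − (4/7)·R2: [0, 0, 2, 1/3]
Echelon form has 3 nonzero rows, so rank(M) = 3.

3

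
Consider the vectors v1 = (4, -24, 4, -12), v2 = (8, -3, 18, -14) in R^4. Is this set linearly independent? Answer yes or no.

Form the matrix with these vectors as rows and row reduce.
R2 ← R2 − (2)·R1: [0, 45, 10, 10]
2 nonzero rows, so the 2 vectors span a space of dimension 2.
Since 2 = 2, the vectors are linearly independent.

yes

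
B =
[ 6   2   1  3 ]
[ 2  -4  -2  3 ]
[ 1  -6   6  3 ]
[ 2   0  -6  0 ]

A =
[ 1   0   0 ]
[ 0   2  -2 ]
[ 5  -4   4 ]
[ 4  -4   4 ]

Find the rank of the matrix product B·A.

2

First compute BA:
[[ 23, -12,  12],
 [  4, -12,  12],
 [ 43, -48,  48],
 [-28,  24, -24]]
Now row reduce the product.
R2 ← R2 − (4/23)·R1: [0, -228/23, 228/23]
R3 ← R3 − (43/23)·R1: [0, -588/23, 588/23]
R4 ← R4 + (28/23)·R1: [0, 216/23, -216/23]
R3 ← R3 − (49/19)·R2: [0, 0, 0]
R4 ← R4 + (18/19)·R2: [0, 0, 0]
2 nonzero rows, so rank(BA) = 2.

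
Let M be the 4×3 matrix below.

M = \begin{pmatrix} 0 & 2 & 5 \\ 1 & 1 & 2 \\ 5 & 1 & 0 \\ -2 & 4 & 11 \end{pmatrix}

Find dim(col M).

Row reduce to echelon form.
Swap R1 ↔ R2
R3 ← R3 − (5)·R1: [0, -4, -10]
R4 ← R4 + (2)·R1: [0, 6, 15]
R3 ← R3 + (2)·R2: [0, 0, 0]
R4 ← R4 − (3)·R2: [0, 0, 0]
Echelon form has 2 nonzero rows, so rank(M) = 2.
The column space has dimension equal to the rank: 2.

2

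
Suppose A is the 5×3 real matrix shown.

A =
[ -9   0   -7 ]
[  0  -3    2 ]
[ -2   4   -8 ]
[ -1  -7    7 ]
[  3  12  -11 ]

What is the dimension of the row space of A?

3

Row reduce to echelon form.
R3 ← R3 − (2/9)·R1: [0, 4, -58/9]
R4 ← R4 − (1/9)·R1: [0, -7, 70/9]
R5 ← R5 + (1/3)·R1: [0, 12, -40/3]
R3 ← R3 + (4/3)·R2: [0, 0, -34/9]
R4 ← R4 − (7/3)·R2: [0, 0, 28/9]
R5 ← R5 + (4)·R2: [0, 0, -16/3]
R4 ← R4 + (14/17)·R3: [0, 0, 0]
R5 ← R5 − (24/17)·R3: [0, 0, 0]
Echelon form has 3 nonzero rows, so rank(A) = 3.
The row space has dimension equal to the rank: 3.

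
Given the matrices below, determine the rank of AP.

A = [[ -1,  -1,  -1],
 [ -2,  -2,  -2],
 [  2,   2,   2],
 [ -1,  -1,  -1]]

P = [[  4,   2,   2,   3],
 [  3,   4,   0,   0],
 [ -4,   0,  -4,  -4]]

1

First compute AP:
[[ -3,  -6,   2,   1],
 [ -6, -12,   4,   2],
 [  6,  12,  -4,  -2],
 [ -3,  -6,   2,   1]]
Now row reduce the product.
R2 ← R2 − (2)·R1: [0, 0, 0, 0]
R3 ← R3 + (2)·R1: [0, 0, 0, 0]
R4 ← R4 − R1: [0, 0, 0, 0]
1 nonzero row, so rank(AP) = 1.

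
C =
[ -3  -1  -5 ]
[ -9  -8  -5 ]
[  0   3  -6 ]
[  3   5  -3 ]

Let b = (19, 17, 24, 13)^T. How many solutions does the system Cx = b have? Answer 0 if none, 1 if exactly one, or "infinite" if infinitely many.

Row reduce the augmented matrix [C | b].
R2 ← R2 − (3)·R1: [0, -5, 10, -40]
R4 ← R4 + R1: [0, 4, -8, 32]
R3 ← R3 + (3/5)·R2: [0, 0, 0, 0]
R4 ← R4 + (4/5)·R2: [0, 0, 0, 0]
The echelon form has 2 nonzero rows, and every pivot lies in the first 3 columns, so rank(C) = rank([C|b]) = 2.
The system is consistent.
rank = 2 < 3 unknowns, so there are infinitely many solutions.

infinite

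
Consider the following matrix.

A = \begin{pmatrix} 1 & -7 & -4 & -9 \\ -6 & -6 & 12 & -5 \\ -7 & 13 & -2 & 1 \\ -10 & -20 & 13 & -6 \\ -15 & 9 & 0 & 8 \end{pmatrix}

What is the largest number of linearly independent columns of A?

Row reduce to echelon form.
R2 ← R2 + (6)·R1: [0, -48, -12, -59]
R3 ← R3 + (7)·R1: [0, -36, -30, -62]
R4 ← R4 + (10)·R1: [0, -90, -27, -96]
R5 ← R5 + (15)·R1: [0, -96, -60, -127]
R3 ← R3 − (3/4)·R2: [0, 0, -21, -71/4]
R4 ← R4 − (15/8)·R2: [0, 0, -9/2, 117/8]
R5 ← R5 − (2)·R2: [0, 0, -36, -9]
R4 ← R4 − (3/14)·R3: [0, 0, 0, 129/7]
R5 ← R5 − (12/7)·R3: [0, 0, 0, 150/7]
R5 ← R5 − (50/43)·R4: [0, 0, 0, 0]
Echelon form has 4 nonzero rows, so rank(A) = 4.
The rank gives the maximum number of linearly independent columns: 4.

4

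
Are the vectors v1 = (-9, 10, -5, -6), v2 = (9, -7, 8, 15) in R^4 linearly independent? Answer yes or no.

yes

Form the matrix with these vectors as rows and row reduce.
R2 ← R2 + R1: [0, 3, 3, 9]
2 nonzero rows, so the 2 vectors span a space of dimension 2.
Since 2 = 2, the vectors are linearly independent.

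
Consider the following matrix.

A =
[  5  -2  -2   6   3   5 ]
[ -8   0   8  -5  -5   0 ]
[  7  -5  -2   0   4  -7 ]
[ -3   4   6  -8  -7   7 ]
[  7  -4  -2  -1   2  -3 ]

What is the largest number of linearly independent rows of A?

5

Row reduce to echelon form.
R2 ← R2 + (8/5)·R1: [0, -16/5, 24/5, 23/5, -1/5, 8]
R3 ← R3 − (7/5)·R1: [0, -11/5, 4/5, -42/5, -1/5, -14]
R4 ← R4 + (3/5)·R1: [0, 14/5, 24/5, -22/5, -26/5, 10]
R5 ← R5 − (7/5)·R1: [0, -6/5, 4/5, -47/5, -11/5, -10]
R3 ← R3 − (11/16)·R2: [0, 0, -5/2, -185/16, -1/16, -39/2]
R4 ← R4 + (7/8)·R2: [0, 0, 9, -3/8, -43/8, 17]
R5 ← R5 − (3/8)·R2: [0, 0, -1, -89/8, -17/8, -13]
R4 ← R4 + (18/5)·R3: [0, 0, 0, -42, -28/5, -266/5]
R5 ← R5 − (2/5)·R3: [0, 0, 0, -13/2, -21/10, -26/5]
R5 ← R5 − (13/84)·R4: [0, 0, 0, 0, -37/30, 91/30]
Echelon form has 5 nonzero rows, so rank(A) = 5.
The rank gives the maximum number of linearly independent rows: 5.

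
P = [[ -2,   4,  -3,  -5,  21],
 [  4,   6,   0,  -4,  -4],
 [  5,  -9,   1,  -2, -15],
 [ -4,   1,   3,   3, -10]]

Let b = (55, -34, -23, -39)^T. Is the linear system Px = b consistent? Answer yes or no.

yes

Row reduce the augmented matrix [P | b].
R2 ← R2 + (2)·R1: [0, 14, -6, -14, 38, 76]
R3 ← R3 + (5/2)·R1: [0, 1, -13/2, -29/2, 75/2, 229/2]
R4 ← R4 − (2)·R1: [0, -7, 9, 13, -52, -149]
R3 ← R3 − (1/14)·R2: [0, 0, -85/14, -27/2, 487/14, 1527/14]
R4 ← R4 + (1/2)·R2: [0, 0, 6, 6, -33, -111]
R4 ← R4 + (84/85)·R3: [0, 0, 0, -624/85, 117/85, -273/85]
The echelon form has 4 nonzero rows, and every pivot lies in the first 5 columns, so rank(P) = rank([P|b]) = 4.
The system is consistent.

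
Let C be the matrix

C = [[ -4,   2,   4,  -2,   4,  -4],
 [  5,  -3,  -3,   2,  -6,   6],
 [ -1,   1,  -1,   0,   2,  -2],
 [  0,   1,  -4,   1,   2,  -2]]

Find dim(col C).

2

Row reduce to echelon form.
R2 ← R2 + (5/4)·R1: [0, -1/2, 2, -1/2, -1, 1]
R3 ← R3 − (1/4)·R1: [0, 1/2, -2, 1/2, 1, -1]
R3 ← R3 + R2: [0, 0, 0, 0, 0, 0]
R4 ← R4 + (2)·R2: [0, 0, 0, 0, 0, 0]
Echelon form has 2 nonzero rows, so rank(C) = 2.
The column space has dimension equal to the rank: 2.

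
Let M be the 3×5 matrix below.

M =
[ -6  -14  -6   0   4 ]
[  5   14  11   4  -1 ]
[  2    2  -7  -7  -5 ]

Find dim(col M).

3

Row reduce to echelon form.
R2 ← R2 + (5/6)·R1: [0, 7/3, 6, 4, 7/3]
R3 ← R3 + (1/3)·R1: [0, -8/3, -9, -7, -11/3]
R3 ← R3 + (8/7)·R2: [0, 0, -15/7, -17/7, -1]
Echelon form has 3 nonzero rows, so rank(M) = 3.
The column space has dimension equal to the rank: 3.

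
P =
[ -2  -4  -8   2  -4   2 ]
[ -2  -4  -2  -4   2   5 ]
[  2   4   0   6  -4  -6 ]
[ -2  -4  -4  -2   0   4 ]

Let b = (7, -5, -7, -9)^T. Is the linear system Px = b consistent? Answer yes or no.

Row reduce the augmented matrix [P | b].
R2 ← R2 − R1: [0, 0, 6, -6, 6, 3, -12]
R3 ← R3 + R1: [0, 0, -8, 8, -8, -4, 0]
R4 ← R4 − R1: [0, 0, 4, -4, 4, 2, -16]
R3 ← R3 + (4/3)·R2: [0, 0, 0, 0, 0, 0, -16]
R4 ← R4 − (2/3)·R2: [0, 0, 0, 0, 0, 0, -8]
R4 ← R4 − (1/2)·R3: [0, 0, 0, 0, 0, 0, 0]
The echelon form has 3 nonzero rows; the last pivot sits in the augmented column, so rank(P) = 2 but rank([P|b]) = 3.
Since the ranks differ, the system is inconsistent.

no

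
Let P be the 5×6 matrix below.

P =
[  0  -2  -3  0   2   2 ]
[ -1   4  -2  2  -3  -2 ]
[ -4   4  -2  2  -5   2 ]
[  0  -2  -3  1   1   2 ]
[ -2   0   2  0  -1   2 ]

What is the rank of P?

5

Row reduce to echelon form.
Swap R1 ↔ R2
R3 ← R3 − (4)·R1: [0, -12, 6, -6, 7, 10]
R5 ← R5 − (2)·R1: [0, -8, 6, -4, 5, 6]
R3 ← R3 − (6)·R2: [0, 0, 24, -6, -5, -2]
R4 ← R4 − R2: [0, 0, 0, 1, -1, 0]
R5 ← R5 − (4)·R2: [0, 0, 18, -4, -3, -2]
R5 ← R5 − (3/4)·R3: [0, 0, 0, 1/2, 3/4, -1/2]
R5 ← R5 − (1/2)·R4: [0, 0, 0, 0, 5/4, -1/2]
Echelon form has 5 nonzero rows, so rank(P) = 5.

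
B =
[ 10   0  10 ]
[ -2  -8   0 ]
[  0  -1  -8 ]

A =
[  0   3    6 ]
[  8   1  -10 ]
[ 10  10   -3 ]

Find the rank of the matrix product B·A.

3

First compute BA:
[[100, 130,  30],
 [-64, -14,  68],
 [-88, -81,  34]]
Now row reduce the product.
R2 ← R2 + (16/25)·R1: [0, 346/5, 436/5]
R3 ← R3 + (22/25)·R1: [0, 167/5, 302/5]
R3 ← R3 − (167/346)·R2: [0, 0, 3168/173]
3 nonzero rows, so rank(BA) = 3.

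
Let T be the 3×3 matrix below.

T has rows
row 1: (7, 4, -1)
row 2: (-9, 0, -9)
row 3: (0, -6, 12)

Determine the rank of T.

2

Row reduce to echelon form.
R2 ← R2 + (9/7)·R1: [0, 36/7, -72/7]
R3 ← R3 + (7/6)·R2: [0, 0, 0]
Echelon form has 2 nonzero rows, so rank(T) = 2.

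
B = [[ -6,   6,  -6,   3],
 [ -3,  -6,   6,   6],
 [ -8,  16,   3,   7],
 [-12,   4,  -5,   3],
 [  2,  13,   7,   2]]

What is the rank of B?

4

Row reduce to echelon form.
R2 ← R2 − (1/2)·R1: [0, -9, 9, 9/2]
R3 ← R3 − (4/3)·R1: [0, 8, 11, 3]
R4 ← R4 − (2)·R1: [0, -8, 7, -3]
R5 ← R5 + (1/3)·R1: [0, 15, 5, 3]
R3 ← R3 + (8/9)·R2: [0, 0, 19, 7]
R4 ← R4 − (8/9)·R2: [0, 0, -1, -7]
R5 ← R5 + (5/3)·R2: [0, 0, 20, 21/2]
R4 ← R4 + (1/19)·R3: [0, 0, 0, -126/19]
R5 ← R5 − (20/19)·R3: [0, 0, 0, 119/38]
R5 ← R5 + (17/36)·R4: [0, 0, 0, 0]
Echelon form has 4 nonzero rows, so rank(B) = 4.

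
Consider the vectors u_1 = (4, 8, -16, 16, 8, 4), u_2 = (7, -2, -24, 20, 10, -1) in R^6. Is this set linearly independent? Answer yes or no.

Form the matrix with these vectors as rows and row reduce.
R2 ← R2 − (7/4)·R1: [0, -16, 4, -8, -4, -8]
2 nonzero rows, so the 2 vectors span a space of dimension 2.
Since 2 = 2, the vectors are linearly independent.

yes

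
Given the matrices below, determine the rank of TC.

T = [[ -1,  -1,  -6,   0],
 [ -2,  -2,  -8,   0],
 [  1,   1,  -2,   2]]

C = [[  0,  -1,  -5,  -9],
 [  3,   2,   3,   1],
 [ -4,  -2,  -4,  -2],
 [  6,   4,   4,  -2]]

First compute TC:
[[ 21,  11,  26,  20],
 [ 26,  14,  36,  32],
 [ 23,  13,  14,  -8]]
Now row reduce the product.
R2 ← R2 − (26/21)·R1: [0, 8/21, 80/21, 152/21]
R3 ← R3 − (23/21)·R1: [0, 20/21, -304/21, -628/21]
R3 ← R3 − (5/2)·R2: [0, 0, -24, -48]
3 nonzero rows, so rank(TC) = 3.

3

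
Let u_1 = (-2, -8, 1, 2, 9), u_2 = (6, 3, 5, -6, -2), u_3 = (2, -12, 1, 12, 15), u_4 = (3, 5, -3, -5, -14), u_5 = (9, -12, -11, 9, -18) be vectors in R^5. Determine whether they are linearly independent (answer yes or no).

Form the matrix with these vectors as rows and row reduce.
R2 ← R2 + (3)·R1: [0, -21, 8, 0, 25]
R3 ← R3 + R1: [0, -20, 2, 14, 24]
R4 ← R4 + (3/2)·R1: [0, -7, -3/2, -2, -1/2]
R5 ← R5 + (9/2)·R1: [0, -48, -13/2, 18, 45/2]
R3 ← R3 − (20/21)·R2: [0, 0, -118/21, 14, 4/21]
R4 ← R4 − (1/3)·R2: [0, 0, -25/6, -2, -53/6]
R5 ← R5 − (16/7)·R2: [0, 0, -347/14, 18, -485/14]
R4 ← R4 − (175/236)·R3: [0, 0, 0, -1461/118, -1059/118]
R5 ← R5 − (1041/236)·R3: [0, 0, 0, -5163/118, -4187/118]
R5 ← R5 − (1721/487)·R4: [0, 0, 0, 0, -1835/487]
5 nonzero rows, so the 5 vectors span a space of dimension 5.
Since 5 = 5, the vectors are linearly independent.

yes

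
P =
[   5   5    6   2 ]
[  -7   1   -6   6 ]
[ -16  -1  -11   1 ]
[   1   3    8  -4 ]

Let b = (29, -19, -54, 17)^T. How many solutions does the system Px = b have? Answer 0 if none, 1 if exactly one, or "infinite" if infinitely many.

1

Row reduce the augmented matrix [P | b].
R2 ← R2 + (7/5)·R1: [0, 8, 12/5, 44/5, 108/5]
R3 ← R3 + (16/5)·R1: [0, 15, 41/5, 37/5, 194/5]
R4 ← R4 − (1/5)·R1: [0, 2, 34/5, -22/5, 56/5]
R3 ← R3 − (15/8)·R2: [0, 0, 37/10, -91/10, -17/10]
R4 ← R4 − (1/4)·R2: [0, 0, 31/5, -33/5, 29/5]
R4 ← R4 − (62/37)·R3: [0, 0, 0, 320/37, 320/37]
The echelon form has 4 nonzero rows, and every pivot lies in the first 4 columns, so rank(P) = rank([P|b]) = 4.
The system is consistent.
rank = 4 = number of unknowns, so the solution is unique.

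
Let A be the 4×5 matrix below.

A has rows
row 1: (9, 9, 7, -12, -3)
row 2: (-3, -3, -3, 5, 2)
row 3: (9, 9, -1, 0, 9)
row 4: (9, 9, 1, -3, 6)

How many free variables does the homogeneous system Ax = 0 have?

Row reduce to echelon form.
R2 ← R2 + (1/3)·R1: [0, 0, -2/3, 1, 1]
R3 ← R3 − R1: [0, 0, -8, 12, 12]
R4 ← R4 − R1: [0, 0, -6, 9, 9]
R3 ← R3 − (12)·R2: [0, 0, 0, 0, 0]
R4 ← R4 − (9)·R2: [0, 0, 0, 0, 0]
2 nonzero rows, so rank(A) = 2.
A has 5 columns; by rank–nullity, nullity = 5 − 2 = 3.

3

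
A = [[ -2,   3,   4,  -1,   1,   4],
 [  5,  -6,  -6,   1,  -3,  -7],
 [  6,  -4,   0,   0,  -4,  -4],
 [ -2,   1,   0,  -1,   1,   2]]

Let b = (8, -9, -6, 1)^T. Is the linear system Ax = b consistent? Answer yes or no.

Row reduce the augmented matrix [A | b].
R2 ← R2 + (5/2)·R1: [0, 3/2, 4, -3/2, -1/2, 3, 11]
R3 ← R3 + (3)·R1: [0, 5, 12, -3, -1, 8, 18]
R4 ← R4 − R1: [0, -2, -4, 0, 0, -2, -7]
R3 ← R3 − (10/3)·R2: [0, 0, -4/3, 2, 2/3, -2, -56/3]
R4 ← R4 + (4/3)·R2: [0, 0, 4/3, -2, -2/3, 2, 23/3]
R4 ← R4 + R3: [0, 0, 0, 0, 0, 0, -11]
The echelon form has 4 nonzero rows; the last pivot sits in the augmented column, so rank(A) = 3 but rank([A|b]) = 4.
Since the ranks differ, the system is inconsistent.

no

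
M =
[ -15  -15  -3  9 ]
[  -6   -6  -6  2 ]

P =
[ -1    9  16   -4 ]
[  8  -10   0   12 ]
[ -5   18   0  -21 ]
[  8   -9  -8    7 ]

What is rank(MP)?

2

First compute MP:
[[-18, -120, -312,   6],
 [  4, -120, -112,  92]]
Now row reduce the product.
R2 ← R2 + (2/9)·R1: [0, -440/3, -544/3, 280/3]
2 nonzero rows, so rank(MP) = 2.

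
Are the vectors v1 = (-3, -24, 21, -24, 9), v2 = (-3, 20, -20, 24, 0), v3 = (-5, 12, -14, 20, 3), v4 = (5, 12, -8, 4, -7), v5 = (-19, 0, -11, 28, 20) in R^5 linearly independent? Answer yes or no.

Form the matrix with these vectors as rows and row reduce.
R2 ← R2 − R1: [0, 44, -41, 48, -9]
R3 ← R3 − (5/3)·R1: [0, 52, -49, 60, -12]
R4 ← R4 + (5/3)·R1: [0, -28, 27, -36, 8]
R5 ← R5 − (19/3)·R1: [0, 152, -144, 180, -37]
R3 ← R3 − (13/11)·R2: [0, 0, -6/11, 36/11, -15/11]
R4 ← R4 + (7/11)·R2: [0, 0, 10/11, -60/11, 25/11]
R5 ← R5 − (38/11)·R2: [0, 0, -26/11, 156/11, -65/11]
R4 ← R4 + (5/3)·R3: [0, 0, 0, 0, 0]
R5 ← R5 − (13/3)·R3: [0, 0, 0, 0, 0]
3 nonzero rows, so the 5 vectors span a space of dimension 3.
Since 3 < 5, the vectors are linearly dependent.

no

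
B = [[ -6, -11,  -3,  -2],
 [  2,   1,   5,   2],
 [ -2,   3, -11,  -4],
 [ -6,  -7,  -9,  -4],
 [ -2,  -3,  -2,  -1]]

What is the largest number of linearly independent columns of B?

2

Row reduce to echelon form.
R2 ← R2 + (1/3)·R1: [0, -8/3, 4, 4/3]
R3 ← R3 − (1/3)·R1: [0, 20/3, -10, -10/3]
R4 ← R4 − R1: [0, 4, -6, -2]
R5 ← R5 − (1/3)·R1: [0, 2/3, -1, -1/3]
R3 ← R3 + (5/2)·R2: [0, 0, 0, 0]
R4 ← R4 + (3/2)·R2: [0, 0, 0, 0]
R5 ← R5 + (1/4)·R2: [0, 0, 0, 0]
Echelon form has 2 nonzero rows, so rank(B) = 2.
The rank gives the maximum number of linearly independent columns: 2.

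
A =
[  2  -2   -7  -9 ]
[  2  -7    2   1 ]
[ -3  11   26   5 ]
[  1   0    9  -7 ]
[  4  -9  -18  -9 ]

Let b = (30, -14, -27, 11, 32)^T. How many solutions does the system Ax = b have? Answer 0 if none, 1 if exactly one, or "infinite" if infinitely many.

Row reduce the augmented matrix [A | b].
R2 ← R2 − R1: [0, -5, 9, 10, -44]
R3 ← R3 + (3/2)·R1: [0, 8, 31/2, -17/2, 18]
R4 ← R4 − (1/2)·R1: [0, 1, 25/2, -5/2, -4]
R5 ← R5 − (2)·R1: [0, -5, -4, 9, -28]
R3 ← R3 + (8/5)·R2: [0, 0, 299/10, 15/2, -262/5]
R4 ← R4 + (1/5)·R2: [0, 0, 143/10, -1/2, -64/5]
R5 ← R5 − R2: [0, 0, -13, -1, 16]
R4 ← R4 − (11/23)·R3: [0, 0, 0, -94/23, 282/23]
R5 ← R5 + (10/23)·R3: [0, 0, 0, 52/23, -156/23]
R5 ← R5 + (26/47)·R4: [0, 0, 0, 0, 0]
The echelon form has 4 nonzero rows, and every pivot lies in the first 4 columns, so rank(A) = rank([A|b]) = 4.
The system is consistent.
rank = 4 = number of unknowns, so the solution is unique.

1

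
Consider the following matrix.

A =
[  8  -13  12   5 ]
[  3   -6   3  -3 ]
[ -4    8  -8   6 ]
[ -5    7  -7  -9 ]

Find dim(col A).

Row reduce to echelon form.
R2 ← R2 − (3/8)·R1: [0, -9/8, -3/2, -39/8]
R3 ← R3 + (1/2)·R1: [0, 3/2, -2, 17/2]
R4 ← R4 + (5/8)·R1: [0, -9/8, 1/2, -47/8]
R3 ← R3 + (4/3)·R2: [0, 0, -4, 2]
R4 ← R4 − R2: [0, 0, 2, -1]
R4 ← R4 + (1/2)·R3: [0, 0, 0, 0]
Echelon form has 3 nonzero rows, so rank(A) = 3.
The column space has dimension equal to the rank: 3.

3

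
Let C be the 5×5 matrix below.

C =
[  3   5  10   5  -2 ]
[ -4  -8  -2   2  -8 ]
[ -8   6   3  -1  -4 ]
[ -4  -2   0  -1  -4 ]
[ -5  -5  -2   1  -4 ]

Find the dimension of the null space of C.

Row reduce to echelon form.
R2 ← R2 + (4/3)·R1: [0, -4/3, 34/3, 26/3, -32/3]
R3 ← R3 + (8/3)·R1: [0, 58/3, 89/3, 37/3, -28/3]
R4 ← R4 + (4/3)·R1: [0, 14/3, 40/3, 17/3, -20/3]
R5 ← R5 + (5/3)·R1: [0, 10/3, 44/3, 28/3, -22/3]
R3 ← R3 + (29/2)·R2: [0, 0, 194, 138, -164]
R4 ← R4 + (7/2)·R2: [0, 0, 53, 36, -44]
R5 ← R5 + (5/2)·R2: [0, 0, 43, 31, -34]
R4 ← R4 − (53/194)·R3: [0, 0, 0, -165/97, 78/97]
R5 ← R5 − (43/194)·R3: [0, 0, 0, 40/97, 228/97]
R5 ← R5 + (8/33)·R4: [0, 0, 0, 0, 28/11]
5 nonzero rows, so rank(C) = 5.
C has 5 columns; by rank–nullity, nullity = 5 − 5 = 0.

0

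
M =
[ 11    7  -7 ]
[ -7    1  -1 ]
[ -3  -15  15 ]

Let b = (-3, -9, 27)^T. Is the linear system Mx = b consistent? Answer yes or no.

yes

Row reduce the augmented matrix [M | b].
R2 ← R2 + (7/11)·R1: [0, 60/11, -60/11, -120/11]
R3 ← R3 + (3/11)·R1: [0, -144/11, 144/11, 288/11]
R3 ← R3 + (12/5)·R2: [0, 0, 0, 0]
The echelon form has 2 nonzero rows, and every pivot lies in the first 3 columns, so rank(M) = rank([M|b]) = 2.
The system is consistent.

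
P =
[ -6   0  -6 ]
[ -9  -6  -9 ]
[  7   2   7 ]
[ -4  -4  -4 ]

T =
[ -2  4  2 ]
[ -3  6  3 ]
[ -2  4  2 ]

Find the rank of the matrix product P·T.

First compute PT:
[[ 24, -48, -24],
 [ 54, -108, -54],
 [-34,  68,  34],
 [ 28, -56, -28]]
Now row reduce the product.
R2 ← R2 − (9/4)·R1: [0, 0, 0]
R3 ← R3 + (17/12)·R1: [0, 0, 0]
R4 ← R4 − (7/6)·R1: [0, 0, 0]
1 nonzero row, so rank(PT) = 1.

1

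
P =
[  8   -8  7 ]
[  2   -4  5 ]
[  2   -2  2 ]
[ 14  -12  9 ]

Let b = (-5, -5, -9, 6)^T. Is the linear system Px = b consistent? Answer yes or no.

Row reduce the augmented matrix [P | b].
R2 ← R2 − (1/4)·R1: [0, -2, 13/4, -15/4]
R3 ← R3 − (1/4)·R1: [0, 0, 1/4, -31/4]
R4 ← R4 − (7/4)·R1: [0, 2, -13/4, 59/4]
R4 ← R4 + R2: [0, 0, 0, 11]
The echelon form has 4 nonzero rows; the last pivot sits in the augmented column, so rank(P) = 3 but rank([P|b]) = 4.
Since the ranks differ, the system is inconsistent.

no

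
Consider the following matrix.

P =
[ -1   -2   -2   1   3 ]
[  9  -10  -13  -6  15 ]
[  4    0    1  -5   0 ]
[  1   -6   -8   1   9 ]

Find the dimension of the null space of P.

Row reduce to echelon form.
R2 ← R2 + (9)·R1: [0, -28, -31, 3, 42]
R3 ← R3 + (4)·R1: [0, -8, -7, -1, 12]
R4 ← R4 + R1: [0, -8, -10, 2, 12]
R3 ← R3 − (2/7)·R2: [0, 0, 13/7, -13/7, 0]
R4 ← R4 − (2/7)·R2: [0, 0, -8/7, 8/7, 0]
R4 ← R4 + (8/13)·R3: [0, 0, 0, 0, 0]
3 nonzero rows, so rank(P) = 3.
P has 5 columns; by rank–nullity, nullity = 5 − 3 = 2.

2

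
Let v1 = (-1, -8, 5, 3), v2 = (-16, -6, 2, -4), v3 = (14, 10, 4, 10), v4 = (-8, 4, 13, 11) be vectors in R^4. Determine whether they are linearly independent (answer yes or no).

no

Form the matrix with these vectors as rows and row reduce.
R2 ← R2 − (16)·R1: [0, 122, -78, -52]
R3 ← R3 + (14)·R1: [0, -102, 74, 52]
R4 ← R4 − (8)·R1: [0, 68, -27, -13]
R3 ← R3 + (51/61)·R2: [0, 0, 536/61, 520/61]
R4 ← R4 − (34/61)·R2: [0, 0, 1005/61, 975/61]
R4 ← R4 − (15/8)·R3: [0, 0, 0, 0]
3 nonzero rows, so the 4 vectors span a space of dimension 3.
Since 3 < 4, the vectors are linearly dependent.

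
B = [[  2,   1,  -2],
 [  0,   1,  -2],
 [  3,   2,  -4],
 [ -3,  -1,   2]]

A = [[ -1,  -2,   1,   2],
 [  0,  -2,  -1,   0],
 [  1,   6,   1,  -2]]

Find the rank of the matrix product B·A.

First compute BA:
[[ -4, -18,  -1,   8],
 [ -2, -14,  -3,   4],
 [ -7, -34,  -3,  14],
 [  5,  20,   0, -10]]
Now row reduce the product.
R2 ← R2 − (1/2)·R1: [0, -5, -5/2, 0]
R3 ← R3 − (7/4)·R1: [0, -5/2, -5/4, 0]
R4 ← R4 + (5/4)·R1: [0, -5/2, -5/4, 0]
R3 ← R3 − (1/2)·R2: [0, 0, 0, 0]
R4 ← R4 − (1/2)·R2: [0, 0, 0, 0]
2 nonzero rows, so rank(BA) = 2.

2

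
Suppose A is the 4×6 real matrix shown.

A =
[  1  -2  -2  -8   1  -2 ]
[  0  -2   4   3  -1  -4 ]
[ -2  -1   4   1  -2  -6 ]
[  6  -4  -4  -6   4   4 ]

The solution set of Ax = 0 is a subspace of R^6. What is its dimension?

3

Row reduce to echelon form.
R3 ← R3 + (2)·R1: [0, -5, 0, -15, 0, -10]
R4 ← R4 − (6)·R1: [0, 8, 8, 42, -2, 16]
R3 ← R3 − (5/2)·R2: [0, 0, -10, -45/2, 5/2, 0]
R4 ← R4 + (4)·R2: [0, 0, 24, 54, -6, 0]
R4 ← R4 + (12/5)·R3: [0, 0, 0, 0, 0, 0]
3 nonzero rows, so rank(A) = 3.
A has 6 columns; by rank–nullity, nullity = 6 − 3 = 3.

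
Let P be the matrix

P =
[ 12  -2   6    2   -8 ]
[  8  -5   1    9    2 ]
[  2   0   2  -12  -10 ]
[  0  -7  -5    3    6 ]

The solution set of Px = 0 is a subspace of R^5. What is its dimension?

2

Row reduce to echelon form.
R2 ← R2 − (2/3)·R1: [0, -11/3, -3, 23/3, 22/3]
R3 ← R3 − (1/6)·R1: [0, 1/3, 1, -37/3, -26/3]
R3 ← R3 + (1/11)·R2: [0, 0, 8/11, -128/11, -8]
R4 ← R4 − (21/11)·R2: [0, 0, 8/11, -128/11, -8]
R4 ← R4 − R3: [0, 0, 0, 0, 0]
3 nonzero rows, so rank(P) = 3.
P has 5 columns; by rank–nullity, nullity = 5 − 3 = 2.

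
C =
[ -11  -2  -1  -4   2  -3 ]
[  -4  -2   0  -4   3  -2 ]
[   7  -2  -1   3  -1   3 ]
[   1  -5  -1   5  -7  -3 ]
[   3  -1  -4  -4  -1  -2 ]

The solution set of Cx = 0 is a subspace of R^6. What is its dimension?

1

Row reduce to echelon form.
R2 ← R2 − (4/11)·R1: [0, -14/11, 4/11, -28/11, 25/11, -10/11]
R3 ← R3 + (7/11)·R1: [0, -36/11, -18/11, 5/11, 3/11, 12/11]
R4 ← R4 + (1/11)·R1: [0, -57/11, -12/11, 51/11, -75/11, -36/11]
R5 ← R5 + (3/11)·R1: [0, -17/11, -47/11, -56/11, -5/11, -31/11]
R3 ← R3 − (18/7)·R2: [0, 0, -18/7, 7, -39/7, 24/7]
R4 ← R4 − (57/14)·R2: [0, 0, -18/7, 15, -225/14, 3/7]
R5 ← R5 − (17/14)·R2: [0, 0, -33/7, -2, -45/14, -12/7]
R4 ← R4 − R3: [0, 0, 0, 8, -21/2, -3]
R5 ← R5 − (11/6)·R3: [0, 0, 0, -89/6, 7, -8]
R5 ← R5 + (89/48)·R4: [0, 0, 0, 0, -399/32, -217/16]
5 nonzero rows, so rank(C) = 5.
C has 6 columns; by rank–nullity, nullity = 6 − 5 = 1.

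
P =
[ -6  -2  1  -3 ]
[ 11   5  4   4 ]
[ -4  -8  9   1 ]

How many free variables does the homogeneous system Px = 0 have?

1

Row reduce to echelon form.
R2 ← R2 + (11/6)·R1: [0, 4/3, 35/6, -3/2]
R3 ← R3 − (2/3)·R1: [0, -20/3, 25/3, 3]
R3 ← R3 + (5)·R2: [0, 0, 75/2, -9/2]
3 nonzero rows, so rank(P) = 3.
P has 4 columns; by rank–nullity, nullity = 4 − 3 = 1.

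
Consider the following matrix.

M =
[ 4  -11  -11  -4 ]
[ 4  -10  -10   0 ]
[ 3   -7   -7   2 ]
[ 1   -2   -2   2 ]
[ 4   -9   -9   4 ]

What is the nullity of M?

2

Row reduce to echelon form.
R2 ← R2 − R1: [0, 1, 1, 4]
R3 ← R3 − (3/4)·R1: [0, 5/4, 5/4, 5]
R4 ← R4 − (1/4)·R1: [0, 3/4, 3/4, 3]
R5 ← R5 − R1: [0, 2, 2, 8]
R3 ← R3 − (5/4)·R2: [0, 0, 0, 0]
R4 ← R4 − (3/4)·R2: [0, 0, 0, 0]
R5 ← R5 − (2)·R2: [0, 0, 0, 0]
2 nonzero rows, so rank(M) = 2.
M has 4 columns; by rank–nullity, nullity = 4 − 2 = 2.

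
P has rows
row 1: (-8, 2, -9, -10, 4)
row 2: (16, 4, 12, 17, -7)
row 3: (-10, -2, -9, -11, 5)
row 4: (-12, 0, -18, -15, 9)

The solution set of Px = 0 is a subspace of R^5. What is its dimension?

2

Row reduce to echelon form.
R2 ← R2 + (2)·R1: [0, 8, -6, -3, 1]
R3 ← R3 − (5/4)·R1: [0, -9/2, 9/4, 3/2, 0]
R4 ← R4 − (3/2)·R1: [0, -3, -9/2, 0, 3]
R3 ← R3 + (9/16)·R2: [0, 0, -9/8, -3/16, 9/16]
R4 ← R4 + (3/8)·R2: [0, 0, -27/4, -9/8, 27/8]
R4 ← R4 − (6)·R3: [0, 0, 0, 0, 0]
3 nonzero rows, so rank(P) = 3.
P has 5 columns; by rank–nullity, nullity = 5 − 3 = 2.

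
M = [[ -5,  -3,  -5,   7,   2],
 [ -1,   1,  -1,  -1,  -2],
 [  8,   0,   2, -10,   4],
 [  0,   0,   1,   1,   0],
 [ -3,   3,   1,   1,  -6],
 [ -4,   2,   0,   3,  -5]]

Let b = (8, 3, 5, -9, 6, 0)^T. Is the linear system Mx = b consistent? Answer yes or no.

Row reduce the augmented matrix [M | b].
R2 ← R2 − (1/5)·R1: [0, 8/5, 0, -12/5, -12/5, 7/5]
R3 ← R3 + (8/5)·R1: [0, -24/5, -6, 6/5, 36/5, 89/5]
R5 ← R5 − (3/5)·R1: [0, 24/5, 4, -16/5, -36/5, 6/5]
R6 ← R6 − (4/5)·R1: [0, 22/5, 4, -13/5, -33/5, -32/5]
R3 ← R3 + (3)·R2: [0, 0, -6, -6, 0, 22]
R5 ← R5 − (3)·R2: [0, 0, 4, 4, 0, -3]
R6 ← R6 − (11/4)·R2: [0, 0, 4, 4, 0, -41/4]
R4 ← R4 + (1/6)·R3: [0, 0, 0, 0, 0, -16/3]
R5 ← R5 + (2/3)·R3: [0, 0, 0, 0, 0, 35/3]
R6 ← R6 + (2/3)·R3: [0, 0, 0, 0, 0, 53/12]
R5 ← R5 + (35/16)·R4: [0, 0, 0, 0, 0, 0]
R6 ← R6 + (53/64)·R4: [0, 0, 0, 0, 0, 0]
The echelon form has 4 nonzero rows; the last pivot sits in the augmented column, so rank(M) = 3 but rank([M|b]) = 4.
Since the ranks differ, the system is inconsistent.

no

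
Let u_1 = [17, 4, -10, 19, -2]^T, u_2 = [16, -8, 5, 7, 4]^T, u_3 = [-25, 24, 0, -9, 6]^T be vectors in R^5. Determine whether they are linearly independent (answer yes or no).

yes

Form the matrix with these vectors as rows and row reduce.
R2 ← R2 − (16/17)·R1: [0, -200/17, 245/17, -185/17, 100/17]
R3 ← R3 + (25/17)·R1: [0, 508/17, -250/17, 322/17, 52/17]
R3 ← R3 + (127/50)·R2: [0, 0, 219/10, -87/10, 18]
3 nonzero rows, so the 3 vectors span a space of dimension 3.
Since 3 = 3, the vectors are linearly independent.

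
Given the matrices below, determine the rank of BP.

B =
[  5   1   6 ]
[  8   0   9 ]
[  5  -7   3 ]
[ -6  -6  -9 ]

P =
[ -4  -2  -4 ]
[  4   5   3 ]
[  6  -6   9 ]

2

First compute BP:
[[ 20, -41,  37],
 [ 22, -70,  49],
 [-30, -63, -14],
 [-54,  36, -75]]
Now row reduce the product.
R2 ← R2 − (11/10)·R1: [0, -249/10, 83/10]
R3 ← R3 + (3/2)·R1: [0, -249/2, 83/2]
R4 ← R4 + (27/10)·R1: [0, -747/10, 249/10]
R3 ← R3 − (5)·R2: [0, 0, 0]
R4 ← R4 − (3)·R2: [0, 0, 0]
2 nonzero rows, so rank(BP) = 2.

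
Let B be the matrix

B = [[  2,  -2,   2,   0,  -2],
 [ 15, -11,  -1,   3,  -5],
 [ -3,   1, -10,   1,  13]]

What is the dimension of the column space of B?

3

Row reduce to echelon form.
R2 ← R2 − (15/2)·R1: [0, 4, -16, 3, 10]
R3 ← R3 + (3/2)·R1: [0, -2, -7, 1, 10]
R3 ← R3 + (1/2)·R2: [0, 0, -15, 5/2, 15]
Echelon form has 3 nonzero rows, so rank(B) = 3.
The column space has dimension equal to the rank: 3.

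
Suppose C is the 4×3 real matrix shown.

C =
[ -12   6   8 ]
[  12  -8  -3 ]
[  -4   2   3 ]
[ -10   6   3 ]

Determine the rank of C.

Row reduce to echelon form.
R2 ← R2 + R1: [0, -2, 5]
R3 ← R3 − (1/3)·R1: [0, 0, 1/3]
R4 ← R4 − (5/6)·R1: [0, 1, -11/3]
R4 ← R4 + (1/2)·R2: [0, 0, -7/6]
R4 ← R4 + (7/2)·R3: [0, 0, 0]
Echelon form has 3 nonzero rows, so rank(C) = 3.

3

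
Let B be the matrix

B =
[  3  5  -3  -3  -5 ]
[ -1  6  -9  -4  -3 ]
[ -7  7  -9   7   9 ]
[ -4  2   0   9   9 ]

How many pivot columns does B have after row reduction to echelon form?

Row reduce to echelon form.
R2 ← R2 + (1/3)·R1: [0, 23/3, -10, -5, -14/3]
R3 ← R3 + (7/3)·R1: [0, 56/3, -16, 0, -8/3]
R4 ← R4 + (4/3)·R1: [0, 26/3, -4, 5, 7/3]
R3 ← R3 − (56/23)·R2: [0, 0, 192/23, 280/23, 200/23]
R4 ← R4 − (26/23)·R2: [0, 0, 168/23, 245/23, 175/23]
R4 ← R4 − (7/8)·R3: [0, 0, 0, 0, 0]
Echelon form has 3 nonzero rows, so rank(B) = 3.
Each nonzero row contributes one pivot column: 3 pivot columns.

3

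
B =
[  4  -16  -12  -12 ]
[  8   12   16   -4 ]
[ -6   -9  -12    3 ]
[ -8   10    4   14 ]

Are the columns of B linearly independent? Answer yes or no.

Row reduce B to echelon form.
R2 ← R2 − (2)·R1: [0, 44, 40, 20]
R3 ← R3 + (3/2)·R1: [0, -33, -30, -15]
R4 ← R4 + (2)·R1: [0, -22, -20, -10]
R3 ← R3 + (3/4)·R2: [0, 0, 0, 0]
R4 ← R4 + (1/2)·R2: [0, 0, 0, 0]
2 pivots among 4 columns.
Only 2 < 4 pivot columns, so the columns are linearly dependent.

no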